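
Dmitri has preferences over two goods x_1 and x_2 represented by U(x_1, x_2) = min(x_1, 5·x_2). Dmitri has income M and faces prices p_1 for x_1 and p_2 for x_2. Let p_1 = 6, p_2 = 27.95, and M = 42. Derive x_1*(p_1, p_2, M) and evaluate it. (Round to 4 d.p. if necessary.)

With perfect complements, no substitution: consume in ratio x_1:x_2 = 5:1.
Budget: p_1·x_1 + p_2·(1/5)·x_1 = M, so (5·p_1 + p_2)·x_1 = 5·M.
Demand: x_1*(p_1,p_2,M) = 5·M/(5·p_1 + p_2), x_2* = M/(5·p_1 + p_2).
Here 5·6 + 27.95 = 57.95, giving x_1* = 3.6238.

x_1* = 3.6238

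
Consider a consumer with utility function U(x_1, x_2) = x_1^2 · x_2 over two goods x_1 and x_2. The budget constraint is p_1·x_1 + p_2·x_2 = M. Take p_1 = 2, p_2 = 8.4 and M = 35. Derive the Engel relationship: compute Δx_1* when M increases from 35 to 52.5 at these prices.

Δx_1* = 5.8333

Tangency: MRS = 2·x_2/x_1 = p_1/p_2.
Rearranging, p_2·x_2 = (1/2)·p_1·x_1. Substituting into the budget gives p_1·x_1·(1 + (1/2)) = M.
Demand: x_1*(p_1,p_2,M) = 2/3·M/p_1 and x_2* = 1/3·M/p_2.
At p_1=2, p_2=8.4, M=35: x_1* = 2/3·35/2 = 11.6667.
At M' = 52.5: x_1* = 17.5. Change: 17.5 − 11.6667 = 5.8333.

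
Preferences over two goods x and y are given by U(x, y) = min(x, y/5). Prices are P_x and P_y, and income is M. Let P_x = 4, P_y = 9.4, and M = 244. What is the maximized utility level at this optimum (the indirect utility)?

With perfect complements, no substitution: consume in ratio x:y = 1:5.
Budget: P_x·x + P_y·5·x = M, so (P_x + 5·P_y)·x = M.
Demand: x*(P_x,P_y,M) = M/(P_x + 5·P_y), y* = 5·M/(P_x + 5·P_y).
Here 4 + 5·9.4 = 51, giving x* = 4.7843 and y* = 23.9216.
Utility at the optimum: U(4.7843, 23.9216) = 4.7843.

V = 4.7843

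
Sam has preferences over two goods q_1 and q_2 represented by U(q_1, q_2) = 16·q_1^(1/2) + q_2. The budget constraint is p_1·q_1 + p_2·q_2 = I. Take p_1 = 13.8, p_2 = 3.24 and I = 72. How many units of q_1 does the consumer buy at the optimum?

q_1* = 3.5279

Thus q_1* = (8·p_2/p_1)² — independent of I — with the rest of income spent on q_2.
Plugging in: q_1* = (8·3.24/13.8)² = 3.5279.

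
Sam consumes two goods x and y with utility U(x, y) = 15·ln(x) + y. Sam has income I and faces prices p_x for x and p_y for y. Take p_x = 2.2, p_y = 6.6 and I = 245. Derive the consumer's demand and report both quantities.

MU_x = 15/x, MU_y = 1. Tangency: 15/x = p_x/p_y.
So x*(p_x,p_y) = 15·p_y/p_x, independent of income; and y* = (I − 15·p_y)/p_y.
At the given prices: x* = 15·6.6/2.2 = 45, and y* = 22.1212.

x* = 45, y* = 22.1212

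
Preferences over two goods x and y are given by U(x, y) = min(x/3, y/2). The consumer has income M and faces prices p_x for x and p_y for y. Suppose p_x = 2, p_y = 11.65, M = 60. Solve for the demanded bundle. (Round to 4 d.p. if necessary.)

Leontief preferences: the optimum is at the kink where x/3 = y/2, i.e. y = (2/3)·x.
Budget: p_x·x + p_y·(2/3)·x = M, so (3·p_x + 2·p_y)·x = 3·M.
Demand: x*(p_x,p_y,M) = 3·M/(3·p_x + 2·p_y), y* = 2·M/(3·p_x + 2·p_y).
Here 3·2 + 2·11.65 = 29.3, giving x* = 6.1433 and y* = 4.0956.

x* = 6.1433, y* = 4.0956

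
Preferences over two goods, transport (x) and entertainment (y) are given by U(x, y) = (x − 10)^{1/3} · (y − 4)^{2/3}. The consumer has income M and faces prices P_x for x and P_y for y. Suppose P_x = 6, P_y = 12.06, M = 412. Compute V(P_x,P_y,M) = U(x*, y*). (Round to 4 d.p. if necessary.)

MRS = (1/2)·(y−4)/(x−10). Tangency with P_x/P_y gives y−4 = 2·(P_x/P_y)·(x−10).
After buying the subsistence bundle (10, 4), a share 1/3 of the remaining income goes to x: x* = 10 + 1/3·(M − 10P_x − 4P_y)/P_x.
Discretionary income = 412 − 10·6 − 4·12.06 = 303.76; x* = 10 + 1/3·303.76/6 = 26.8756; y* = 4 + 2/3·303.76/12.06 = 20.7916.
Utility at the optimum: U(26.8756, 20.7916) = 16.8195.

V = 16.8195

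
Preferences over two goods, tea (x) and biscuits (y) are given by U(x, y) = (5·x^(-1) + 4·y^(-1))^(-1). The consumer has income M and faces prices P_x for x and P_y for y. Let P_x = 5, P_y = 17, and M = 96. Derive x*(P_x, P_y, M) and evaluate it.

x* = 7.2474

MU_x ∝ 5·x^(-2), MU_y ∝ 4·y^(-2), so MRS = (5/4)·(y/x)^(2) = P_x/P_y.
Solve for the ratio: y/x = [(4/5)·P_x/P_y]^(0.5).
Substitute y = (y/x)·x into the budget: x* = M/(P_x + P_y·(y/x)).
Numerically y/x = 0.485071, so x* = 96/(5 + 17·0.485071) = 7.2474.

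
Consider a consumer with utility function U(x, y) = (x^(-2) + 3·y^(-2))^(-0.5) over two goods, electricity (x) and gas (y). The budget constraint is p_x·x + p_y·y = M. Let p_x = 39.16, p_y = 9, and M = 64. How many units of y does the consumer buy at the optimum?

From the CES first-order condition, (1/3)·(y/x)^(3) = p_x/p_y.
Hence y/x = (3·p_x/p_y)^(1/(3)), i.e. raised to the 1/3 power.
Substitute y = (y/x)·x into the budget: x* = M/(p_x + p_y·(y/x)).
Numerically y/x = 2.354546, so x* = 64/(39.16 + 9·2.354546) = 1.0605 and y* = 2.354546·1.0605 = 2.4969.

y* = 2.4969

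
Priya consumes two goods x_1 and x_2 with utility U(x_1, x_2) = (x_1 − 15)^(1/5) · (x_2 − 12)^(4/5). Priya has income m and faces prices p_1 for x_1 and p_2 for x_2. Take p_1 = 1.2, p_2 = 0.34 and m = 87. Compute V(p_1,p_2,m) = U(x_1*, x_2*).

This is Cobb-Douglas in (x_1−15, x_2−12): tangency gives 0.2·p_2·(x_2−12) = 0.8·p_1·(x_1−15).
Substituting into the budget: x_1* = 15 + 0.2·(m − 15·p_1 − 12·p_2)/p_1, and x_2* = 12 + 0.8·(…)/p_2.
Discretionary income = 87 − 15·1.2 − 12·0.34 = 64.92; x_1* = 15 + 0.2·64.92/1.2 = 25.82; x_2* = 12 + 0.8·64.92/0.34 = 164.7529.
Utility at the optimum: U(25.82, 164.7529) = 89.9574.

V = 89.9574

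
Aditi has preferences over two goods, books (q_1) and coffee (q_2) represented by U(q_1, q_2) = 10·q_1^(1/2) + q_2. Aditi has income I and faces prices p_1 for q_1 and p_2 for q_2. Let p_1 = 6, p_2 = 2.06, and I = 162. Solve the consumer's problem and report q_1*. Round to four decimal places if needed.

q_1* = 2.9469

MU_q_1 = 5/√q_1, MU_q_2 = 1. Tangency: 5/√q_1 = p_1/p_2.
Solve: √q_1 = 5·p_2/p_1, so q_1*(p_1,p_2) = (5·p_2/p_1)², and q_2* = (I − p_1·q_1*)/p_2.
Plugging in: q_1* = (5·2.06/6)² = 2.9469.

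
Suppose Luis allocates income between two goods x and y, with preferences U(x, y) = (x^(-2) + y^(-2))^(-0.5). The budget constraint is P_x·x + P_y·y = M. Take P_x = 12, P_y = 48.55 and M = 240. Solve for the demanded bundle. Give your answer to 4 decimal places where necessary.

x* = 5.6512, y* = 3.5466

From the CES first-order condition, (y/x)^(3) = P_x/P_y.
Solve for the ratio: y/x = [P_x/P_y]^(1/3).
With the ratio pinned down, the budget gives x* = M/(P_x + P_y·(y/x)) and y* = (y/x)·x*.
Numerically y/x = 0.627573, so x* = 240/(12 + 48.55·0.627573) = 5.6512 and y* = 0.627573·5.6512 = 3.5466.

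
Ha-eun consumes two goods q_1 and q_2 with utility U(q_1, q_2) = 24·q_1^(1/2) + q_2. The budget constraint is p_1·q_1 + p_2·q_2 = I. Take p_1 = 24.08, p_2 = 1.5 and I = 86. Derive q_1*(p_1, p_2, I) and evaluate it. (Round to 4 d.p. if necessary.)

Set MRS = p_1/p_2: 12·q_1^(−1/2) = p_1/p_2.
Thus q_1* = (12·p_2/p_1)² — independent of I — with the rest of income spent on q_2.
Plugging in: q_1* = (12·1.5/24.08)² = 0.5588.

q_1* = 0.5588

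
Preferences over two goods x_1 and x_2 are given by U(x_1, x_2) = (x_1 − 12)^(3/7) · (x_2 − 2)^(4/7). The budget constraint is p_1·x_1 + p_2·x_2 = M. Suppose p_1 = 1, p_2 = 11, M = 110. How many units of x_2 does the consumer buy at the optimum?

Let x_1' = x_1−12, x_2' = x_2−2. MRS = (3/4)·x_2'/x_1' = p_1/p_2.
Substituting into the budget: x_1* = 12 + 3/7·(M − 12·p_1 − 2·p_2)/p_1, and x_2* = 2 + 4/7·(…)/p_2.
Discretionary income = 110 − 12·1 − 2·11 = 76; x_2* = 2 + 4/7·76/11 = 5.9481.

x_2* = 5.9481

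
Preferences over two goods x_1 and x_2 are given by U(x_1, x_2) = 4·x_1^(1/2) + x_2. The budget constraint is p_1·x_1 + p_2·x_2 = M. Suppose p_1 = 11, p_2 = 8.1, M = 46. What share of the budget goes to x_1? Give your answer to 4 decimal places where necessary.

share on x_1 = 0.5187

Set MRS = p_1/p_2: 2·x_1^(−1/2) = p_1/p_2.
Solve: √x_1 = 2·p_2/p_1, so x_1*(p_1,p_2) = (2·p_2/p_1)², and x_2* = (M − p_1·x_1*)/p_2.
Plugging in: x_1* = (2·8.1/11)² = 2.1689, x_2* = 2.7336.
Expenditure on x_1: 11·2.1689 = 23.8582; share = 0.5187.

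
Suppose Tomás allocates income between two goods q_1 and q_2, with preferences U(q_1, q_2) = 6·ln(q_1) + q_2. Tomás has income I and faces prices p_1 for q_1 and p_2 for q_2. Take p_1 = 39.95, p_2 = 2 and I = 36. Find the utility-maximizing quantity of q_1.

q_1* = 0.3004

MU_q_1 = 6/q_1, MU_q_2 = 1. Tangency: 6/q_1 = p_1/p_2.
So q_1*(p_1,p_2) = 6·p_2/p_1, independent of income; and q_2* = (I − 6·p_2)/p_2.
At the given prices: q_1* = 6·2/39.95 = 0.3004.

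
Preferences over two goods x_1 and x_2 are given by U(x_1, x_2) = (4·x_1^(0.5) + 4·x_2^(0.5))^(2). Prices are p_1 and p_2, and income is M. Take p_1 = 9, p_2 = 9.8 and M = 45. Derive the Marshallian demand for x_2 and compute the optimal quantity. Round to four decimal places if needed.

Substitute x_2 = (x_2/x_1)·x_1 into the budget: x_1* = M/(p_1 + p_2·(x_2/x_1)).
Numerically x_2/x_1 = 0.843399, so x_1* = 45/(9 + 9.8·0.843399) = 2.6064 and x_2* = 0.843399·2.6064 = 2.1982.

x_2* = 2.1982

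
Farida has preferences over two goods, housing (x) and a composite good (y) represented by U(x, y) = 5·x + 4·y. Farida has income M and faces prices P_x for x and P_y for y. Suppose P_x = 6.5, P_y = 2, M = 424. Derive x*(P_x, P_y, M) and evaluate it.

Linear utility — the consumer picks whichever good has higher MU/price: 5/6.5 = 0.7692 vs 4/2 = 2.
y gives more utility per dollar, so spend all income on y: y* = M/P_y, x* = 0.
Numerically: x* = 0, y* = 212.

x* = 0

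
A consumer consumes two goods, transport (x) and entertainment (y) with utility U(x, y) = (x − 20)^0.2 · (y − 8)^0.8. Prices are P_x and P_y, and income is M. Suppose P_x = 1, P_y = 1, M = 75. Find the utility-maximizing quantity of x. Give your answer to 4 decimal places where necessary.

After buying the subsistence bundle (20, 8), a share 0.2 of the remaining income goes to x: x* = 20 + 0.2·(M − 20P_x − 8P_y)/P_x.
Discretionary income = 75 − 20·1 − 8·1 = 47; x* = 20 + 0.2·47/1 = 29.4.

x* = 29.4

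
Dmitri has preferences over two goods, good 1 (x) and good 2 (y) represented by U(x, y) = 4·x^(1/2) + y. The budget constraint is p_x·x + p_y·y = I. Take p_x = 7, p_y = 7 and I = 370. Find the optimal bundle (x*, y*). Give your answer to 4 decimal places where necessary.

Plugging in: x* = (2·7/7)² = 4, y* = 48.8571.

x* = 4, y* = 48.8571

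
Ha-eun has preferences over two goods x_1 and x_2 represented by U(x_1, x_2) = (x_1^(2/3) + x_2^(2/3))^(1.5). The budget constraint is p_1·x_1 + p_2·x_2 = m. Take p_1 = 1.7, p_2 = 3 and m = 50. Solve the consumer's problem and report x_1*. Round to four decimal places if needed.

Numerically x_2/x_1 = 0.181963, so x_1* = 50/(1.7 + 3·0.181963) = 22.2629.

x_1* = 22.2629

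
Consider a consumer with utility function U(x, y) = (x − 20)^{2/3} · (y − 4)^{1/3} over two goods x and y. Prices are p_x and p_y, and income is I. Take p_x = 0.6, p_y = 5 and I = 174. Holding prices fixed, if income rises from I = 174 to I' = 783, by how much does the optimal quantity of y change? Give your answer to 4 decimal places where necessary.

Substituting into the budget: x* = 20 + 2/3·(I − 20·p_x − 4·p_y)/p_x, and y* = 4 + 1/3·(…)/p_y.
Discretionary income = 174 − 20·0.6 − 4·5 = 142; y* = 4 + 1/3·142/5 = 13.4667.
At I' = 783: y* = 54.0667. Change: 54.0667 − 13.4667 = 40.6.

Δy* = 40.6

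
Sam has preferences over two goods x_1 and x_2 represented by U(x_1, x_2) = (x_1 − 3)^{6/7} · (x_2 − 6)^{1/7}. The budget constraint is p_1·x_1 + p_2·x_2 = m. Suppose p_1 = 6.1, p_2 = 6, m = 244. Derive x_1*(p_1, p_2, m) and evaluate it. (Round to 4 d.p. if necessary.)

x_1* = 29.6557

This is Cobb-Douglas in (x_1−3, x_2−6): tangency gives 6/7·p_2·(x_2−6) = 1/7·p_1·(x_1−3).
Substituting into the budget: x_1* = 3 + 6/7·(m − 3·p_1 − 6·p_2)/p_1, and x_2* = 6 + 1/7·(…)/p_2.
Discretionary income = 244 − 3·6.1 − 6·6 = 189.7; x_1* = 3 + 6/7·189.7/6.1 = 29.6557.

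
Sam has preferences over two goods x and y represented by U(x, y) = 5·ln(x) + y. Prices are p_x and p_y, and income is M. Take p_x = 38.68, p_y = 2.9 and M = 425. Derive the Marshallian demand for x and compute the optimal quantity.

x* = 0.3749

MU_x = 5/x, MU_y = 1. Tangency: 5/x = p_x/p_y.
So x*(p_x,p_y) = 5·p_y/p_x, independent of income; and y* = (M − 5·p_y)/p_y.
At the given prices: x* = 5·2.9/38.68 = 0.3749.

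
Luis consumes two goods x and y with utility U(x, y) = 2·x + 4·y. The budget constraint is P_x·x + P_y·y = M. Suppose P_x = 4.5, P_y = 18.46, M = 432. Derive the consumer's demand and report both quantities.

x* = 96, y* = 0

x gives more utility per dollar, so spend all income on x: x* = M/P_x, y* = 0.
Numerically: x* = 96, y* = 0.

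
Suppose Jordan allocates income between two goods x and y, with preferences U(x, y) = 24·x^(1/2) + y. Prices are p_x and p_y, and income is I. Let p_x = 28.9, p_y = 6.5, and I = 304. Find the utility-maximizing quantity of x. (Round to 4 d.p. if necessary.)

x* = 7.2844

Utility is quasi-linear in y; the FOC for x is 12/√x = p_x/p_y.
Thus x* = (12·p_y/p_x)² — independent of I — with the rest of income spent on y.
Plugging in: x* = (12·6.5/28.9)² = 7.2844.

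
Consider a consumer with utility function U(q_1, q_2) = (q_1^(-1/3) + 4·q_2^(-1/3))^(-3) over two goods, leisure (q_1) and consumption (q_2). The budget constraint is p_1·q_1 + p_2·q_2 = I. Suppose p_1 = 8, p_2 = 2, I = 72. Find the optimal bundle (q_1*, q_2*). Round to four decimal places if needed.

MU_q_1 ∝ q_1^(-4/3), MU_q_2 ∝ 4·q_2^(-4/3), so MRS = (1/4)·(q_2/q_1)^(4/3) = p_1/p_2.
Solve for the ratio: q_2/q_1 = [4·p_1/p_2]^(0.75).
Substitute q_2 = (q_2/q_1)·q_1 into the budget: q_1* = I/(p_1 + p_2·(q_2/q_1)).
Numerically q_2/q_1 = 8, so q_1* = 72/(8 + 2·8) = 3 and q_2* = 8·3 = 24.

q_1* = 3, q_2* = 24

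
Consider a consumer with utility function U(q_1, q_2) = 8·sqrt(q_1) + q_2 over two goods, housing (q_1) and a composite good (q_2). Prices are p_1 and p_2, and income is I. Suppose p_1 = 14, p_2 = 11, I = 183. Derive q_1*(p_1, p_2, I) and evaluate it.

Utility is quasi-linear in q_2; the FOC for q_1 is 4/√q_1 = p_1/p_2.
Solve: √q_1 = 4·p_2/p_1, so q_1*(p_1,p_2) = (4·p_2/p_1)², and q_2* = (I − p_1·q_1*)/p_2.
Plugging in: q_1* = (4·11/14)² = 9.8776.

q_1* = 9.8776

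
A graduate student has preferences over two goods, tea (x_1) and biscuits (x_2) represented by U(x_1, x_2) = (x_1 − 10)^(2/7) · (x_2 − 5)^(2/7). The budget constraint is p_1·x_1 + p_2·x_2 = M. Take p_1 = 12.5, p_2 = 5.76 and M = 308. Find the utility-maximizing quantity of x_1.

Let x_1' = x_1−10, x_2' = x_2−5. MRS = x_2'/x_1' = p_1/p_2.
Substituting into the budget: x_1* = 10 + 0.5·(M − 10·p_1 − 5·p_2)/p_1, and x_2* = 5 + 0.5·(…)/p_2.
Discretionary income = 308 − 10·12.5 − 5·5.76 = 154.2; x_1* = 10 + 0.5·154.2/12.5 = 16.168.

x_1* = 16.168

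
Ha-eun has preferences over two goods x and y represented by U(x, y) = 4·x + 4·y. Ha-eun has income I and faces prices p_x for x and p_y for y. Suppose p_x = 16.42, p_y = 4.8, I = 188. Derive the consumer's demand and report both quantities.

Numerically: x* = 0, y* = 39.1667.

x* = 0, y* = 39.1667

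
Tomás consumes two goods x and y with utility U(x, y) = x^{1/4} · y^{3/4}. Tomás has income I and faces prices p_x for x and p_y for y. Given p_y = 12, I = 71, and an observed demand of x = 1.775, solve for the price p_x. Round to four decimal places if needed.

Tangency: MRS = (1/3)·y/x = p_x/p_y.
Rearranging, p_y·y = 3·p_x·x. Substituting into the budget gives p_x·x·(1 + 3) = I.
Demand: x*(p_x,p_y,I) = 0.25·I/p_x and y* = 0.75·I/p_y.
Set x* = 1.775 in the demand function and solve for p_x: p_x = 10.

p_x = 10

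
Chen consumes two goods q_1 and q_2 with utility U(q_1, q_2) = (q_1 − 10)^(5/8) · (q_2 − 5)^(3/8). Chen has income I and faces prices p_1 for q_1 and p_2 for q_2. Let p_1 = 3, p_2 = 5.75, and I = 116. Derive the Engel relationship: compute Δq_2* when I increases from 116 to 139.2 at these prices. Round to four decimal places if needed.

Δq_2* = 1.513

MRS = (5/3)·(q_2−5)/(q_1−10). Tangency with p_1/p_2 gives q_2−5 = (3/5)·(p_1/p_2)·(q_1−10).
After buying the subsistence bundle (10, 5), a share 0.625 of the remaining income goes to q_1: q_1* = 10 + 0.625·(I − 10p_1 − 5p_2)/p_1.
Discretionary income = 116 − 10·3 − 5·5.75 = 57.25; q_2* = 5 + 0.375·57.25/5.75 = 8.7337.
At I' = 139.2: q_2* = 10.2467. Change: 10.2467 − 8.7337 = 1.513.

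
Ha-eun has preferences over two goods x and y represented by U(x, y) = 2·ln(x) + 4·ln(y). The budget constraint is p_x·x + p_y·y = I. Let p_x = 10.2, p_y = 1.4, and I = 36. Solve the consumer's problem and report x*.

x* = 1.1765

The MRS is (1/2)·y/x. Set MRS = p_x/p_y.
Rearranging, p_y·y = 2·p_x·x. Substituting into the budget gives p_x·x·(1 + 2) = I.
Demand: x*(p_x,p_y,I) = 1/3·I/p_x and y* = 2/3·I/p_y.
At p_x=10.2, p_y=1.4, I=36: x* = 1/3·36/10.2 = 1.1765.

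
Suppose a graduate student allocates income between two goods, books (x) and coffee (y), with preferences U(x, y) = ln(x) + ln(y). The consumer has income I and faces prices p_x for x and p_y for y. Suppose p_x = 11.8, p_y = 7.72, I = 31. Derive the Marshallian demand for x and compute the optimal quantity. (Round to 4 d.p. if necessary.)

Tangency: MRS = y/x = p_x/p_y.
So p_y·y = p_x·x; combined with the budget, a share 0.5 of income goes to x.
Demand: x*(p_x,p_y,I) = 0.5·I/p_x and y* = 0.5·I/p_y.
At p_x=11.8, p_y=7.72, I=31: x* = 0.5·31/11.8 = 1.3136.

x* = 1.3136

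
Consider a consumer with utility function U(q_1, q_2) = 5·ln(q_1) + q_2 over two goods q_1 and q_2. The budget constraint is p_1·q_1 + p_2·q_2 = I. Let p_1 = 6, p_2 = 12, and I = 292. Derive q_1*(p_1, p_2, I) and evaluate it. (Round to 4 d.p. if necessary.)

So q_1*(p_1,p_2) = 5·p_2/p_1, independent of income; and q_2* = (I − 5·p_2)/p_2.
At the given prices: q_1* = 5·12/6 = 10.

q_1* = 10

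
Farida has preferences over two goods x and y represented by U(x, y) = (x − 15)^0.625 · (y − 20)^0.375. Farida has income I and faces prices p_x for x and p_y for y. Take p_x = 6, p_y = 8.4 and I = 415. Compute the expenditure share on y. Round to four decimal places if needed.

This is Cobb-Douglas in (x−15, y−20): tangency gives 0.625·p_y·(y−20) = 0.375·p_x·(x−15).
Substituting into the budget: x* = 15 + 0.625·(I − 15·p_x − 20·p_y)/p_x, and y* = 20 + 0.375·(…)/p_y.
Discretionary income = 415 − 15·6 − 20·8.4 = 157; x* = 15 + 0.625·157/6 = 31.3542; y* = 20 + 0.375·157/8.4 = 27.0089.
Expenditure on y: 8.4·27.0089 = 226.875; share = 0.5467.

share on y = 0.5467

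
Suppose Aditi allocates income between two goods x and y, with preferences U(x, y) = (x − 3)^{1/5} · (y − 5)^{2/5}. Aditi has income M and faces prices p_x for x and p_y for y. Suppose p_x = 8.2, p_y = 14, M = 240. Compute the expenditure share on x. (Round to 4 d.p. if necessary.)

Substituting into the budget: x* = 3 + 1/3·(M − 3·p_x − 5·p_y)/p_x, and y* = 5 + 2/3·(…)/p_y.
Discretionary income = 240 − 3·8.2 − 5·14 = 145.4; x* = 3 + 1/3·145.4/8.2 = 8.9106; y* = 5 + 2/3·145.4/14 = 11.9238.
Expenditure on x: 8.2·8.9106 = 73.0667; share = 0.3044.

share on x = 0.3044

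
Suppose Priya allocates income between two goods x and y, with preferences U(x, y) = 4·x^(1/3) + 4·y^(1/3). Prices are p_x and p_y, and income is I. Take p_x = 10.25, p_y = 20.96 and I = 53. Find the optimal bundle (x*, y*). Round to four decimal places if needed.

MRS = MU_x/MU_y = (y/x)^(2/3). Set equal to p_x/p_y.
Solve for the ratio: y/x = [p_x/p_y]^(1.5).
With the ratio pinned down, the budget gives x* = I/(p_x + p_y·(y/x)) and y* = (y/x)·x*.
Numerically y/x = 0.341979, so x* = 53/(10.25 + 20.96·0.341979) = 3.0429 and y* = 0.341979·3.0429 = 1.0406.

x* = 3.0429, y* = 1.0406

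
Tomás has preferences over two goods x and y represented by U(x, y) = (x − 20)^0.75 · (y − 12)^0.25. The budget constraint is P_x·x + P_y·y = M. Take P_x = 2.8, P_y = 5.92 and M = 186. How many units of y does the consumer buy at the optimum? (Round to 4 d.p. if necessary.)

y* = 14.4899

This is Cobb-Douglas in (x−20, y−12): tangency gives 0.75·P_y·(y−12) = 0.25·P_x·(x−20).
Substituting into the budget: x* = 20 + 0.75·(M − 20·P_x − 12·P_y)/P_x, and y* = 12 + 0.25·(…)/P_y.
Discretionary income = 186 − 20·2.8 − 12·5.92 = 58.96; y* = 12 + 0.25·58.96/5.92 = 14.4899.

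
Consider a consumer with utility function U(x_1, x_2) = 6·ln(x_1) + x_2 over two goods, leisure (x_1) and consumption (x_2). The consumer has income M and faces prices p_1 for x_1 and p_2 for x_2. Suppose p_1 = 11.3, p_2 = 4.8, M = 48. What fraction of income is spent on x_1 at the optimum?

MU_x_1 = 6/x_1, MU_x_2 = 1. Tangency: 6/x_1 = p_1/p_2.
So x_1*(p_1,p_2) = 6·p_2/p_1, independent of income; and x_2* = (M − 6·p_2)/p_2.
At the given prices: x_1* = 6·4.8/11.3 = 2.5487, and x_2* = 4.
Expenditure on x_1: 11.3·2.5487 = 28.8; share = 0.6.

share on x_1 = 0.6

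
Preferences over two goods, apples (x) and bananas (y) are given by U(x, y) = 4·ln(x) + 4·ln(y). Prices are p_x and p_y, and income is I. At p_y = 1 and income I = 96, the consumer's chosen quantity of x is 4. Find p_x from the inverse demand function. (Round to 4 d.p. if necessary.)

p_x = 12

The MRS is y/x. Set MRS = p_x/p_y.
Rearranging, p_y·y = p_x·x. Substituting into the budget gives p_x·x·(1 + 1) = I.
Demand: x*(p_x,p_y,I) = 0.5·I/p_x and y* = 0.5·I/p_y.
Set x* = 4 in the demand function and solve for p_x: p_x = 12.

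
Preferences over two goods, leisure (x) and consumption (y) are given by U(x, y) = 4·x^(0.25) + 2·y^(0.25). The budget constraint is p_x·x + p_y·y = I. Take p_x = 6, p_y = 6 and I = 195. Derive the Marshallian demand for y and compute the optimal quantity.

MRS = MU_x/MU_y = 2·(y/x)^(0.75). Set equal to p_x/p_y.
Hence y/x = ((1/2)·p_x/p_y)^(1/(0.75)), i.e. raised to the 4/3 power.
With the ratio pinned down, the budget gives x* = I/(p_x + p_y·(y/x)) and y* = (y/x)·x*.
Numerically y/x = 0.39685, so x* = 195/(6 + 6·0.39685) = 23.2666 and y* = 0.39685·23.2666 = 9.2334.

y* = 9.2334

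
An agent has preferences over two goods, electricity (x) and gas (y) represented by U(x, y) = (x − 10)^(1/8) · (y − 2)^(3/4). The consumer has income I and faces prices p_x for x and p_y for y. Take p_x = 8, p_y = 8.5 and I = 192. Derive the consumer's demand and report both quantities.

x* = 11.6964, y* = 11.5798

MRS = (1/6)·(y−2)/(x−10). Tangency with p_x/p_y gives y−2 = 6·(p_x/p_y)·(x−10).
Substituting into the budget: x* = 10 + 1/7·(I − 10·p_x − 2·p_y)/p_x, and y* = 2 + 6/7·(…)/p_y.
Discretionary income = 192 − 10·8 − 2·8.5 = 95; x* = 10 + 1/7·95/8 = 11.6964; y* = 2 + 6/7·95/8.5 = 11.5798.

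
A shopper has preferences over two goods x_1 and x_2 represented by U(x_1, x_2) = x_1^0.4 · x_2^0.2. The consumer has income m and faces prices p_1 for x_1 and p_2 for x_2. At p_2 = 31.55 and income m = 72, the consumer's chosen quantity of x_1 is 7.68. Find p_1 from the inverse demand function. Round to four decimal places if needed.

p_1 = 6.25

The MRS is 2·x_2/x_1. Set MRS = p_1/p_2.
So 0.4·p_2·x_2 = 0.2·p_1·x_1; combined with the budget, a share 2/3 of income goes to x_1.
Demand: x_1*(p_1,p_2,m) = 2/3·m/p_1 and x_2* = 1/3·m/p_2.
Set x_1* = 7.68 in the demand function and solve for p_1: p_1 = 6.25.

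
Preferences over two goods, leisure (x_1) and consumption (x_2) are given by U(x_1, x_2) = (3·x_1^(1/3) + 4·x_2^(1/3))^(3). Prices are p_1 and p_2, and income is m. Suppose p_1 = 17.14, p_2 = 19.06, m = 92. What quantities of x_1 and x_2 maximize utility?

MU_x_1 ∝ 3·x_1^(-2/3), MU_x_2 ∝ 4·x_2^(-2/3), so MRS = (3/4)·(x_2/x_1)^(2/3) = p_1/p_2.
Hence x_2/x_1 = ((4/3)·p_1/p_2)^(1/(2/3)), i.e. raised to the 1.5 power.
With the ratio pinned down, the budget gives x_1* = m/(p_1 + p_2·(x_2/x_1)) and x_2* = (x_2/x_1)·x_1*.
Numerically x_2/x_1 = 1.312925, so x_1* = 92/(17.14 + 19.06·1.312925) = 2.1819 and x_2* = 1.312925·2.1819 = 2.8647.

x_1* = 2.1819, x_2* = 2.8647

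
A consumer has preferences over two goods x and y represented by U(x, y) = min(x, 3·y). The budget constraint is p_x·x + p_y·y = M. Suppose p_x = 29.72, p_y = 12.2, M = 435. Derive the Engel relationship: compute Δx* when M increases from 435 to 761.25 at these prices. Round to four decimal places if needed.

Δx* = 9.6562

With perfect complements, no substitution: consume in ratio x:y = 3:1.
Budget: p_x·x + p_y·(1/3)·x = M, so (3·p_x + p_y)·x = 3·M.
Demand: x*(p_x,p_y,M) = 3·M/(3·p_x + p_y), y* = M/(3·p_x + p_y).
Here 3·29.72 + 12.2 = 101.36, giving x* = 12.8749.
At M' = 761.25: x* = 22.5311. Change: 22.5311 − 12.8749 = 9.6562.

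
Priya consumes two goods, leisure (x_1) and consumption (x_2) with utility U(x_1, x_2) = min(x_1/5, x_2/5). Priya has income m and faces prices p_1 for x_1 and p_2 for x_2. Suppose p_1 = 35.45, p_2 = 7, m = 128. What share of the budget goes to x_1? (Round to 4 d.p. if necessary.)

With perfect complements, no substitution: consume in ratio x_1:x_2 = 5:5.
Budget: p_1·x_1 + p_2·x_1 = m, so (5·p_1 + 5·p_2)·x_1 = 5·m.
Demand: x_1*(p_1,p_2,m) = 5·m/(5·p_1 + 5·p_2), x_2* = 5·m/(5·p_1 + 5·p_2).
Here 5·35.45 + 5·7 = 212.25, giving x_1* = 3.0153 and x_2* = 3.0153.
Expenditure on x_1: 35.45·3.0153 = 106.8928; share = 0.8351.

share on x_1 = 0.8351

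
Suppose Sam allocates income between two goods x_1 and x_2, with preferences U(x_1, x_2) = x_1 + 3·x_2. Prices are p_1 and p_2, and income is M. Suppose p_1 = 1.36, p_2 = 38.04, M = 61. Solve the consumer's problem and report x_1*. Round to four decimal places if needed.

Perfect substitutes: compare marginal utility per dollar. 1/p_1 vs 3/p_2 → 0.7353 vs 0.0789.
x_1 gives more utility per dollar, so spend all income on x_1: x_1* = M/p_1, x_2* = 0.
Numerically: x_1* = 44.8529, x_2* = 0.

x_1* = 44.8529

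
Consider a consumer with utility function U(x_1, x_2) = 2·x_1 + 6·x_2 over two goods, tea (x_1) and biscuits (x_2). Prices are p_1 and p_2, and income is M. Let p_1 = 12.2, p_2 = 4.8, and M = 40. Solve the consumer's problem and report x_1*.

x_1* = 0

Perfect substitutes: compare marginal utility per dollar. 2/p_1 vs 6/p_2 → 0.1639 vs 1.25.
x_2 gives more utility per dollar, so spend all income on x_2: x_2* = M/p_2, x_1* = 0.
Numerically: x_1* = 0, x_2* = 8.3333.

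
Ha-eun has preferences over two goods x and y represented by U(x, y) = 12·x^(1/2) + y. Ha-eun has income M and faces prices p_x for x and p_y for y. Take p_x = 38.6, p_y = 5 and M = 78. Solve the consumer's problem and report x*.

MU_x = 6/√x, MU_y = 1. Tangency: 6/√x = p_x/p_y.
Solve: √x = 6·p_y/p_x, so x*(p_x,p_y) = (6·p_y/p_x)², and y* = (M − p_x·x*)/p_y.
Plugging in: x* = (6·5/38.6)² = 0.604.

x* = 0.604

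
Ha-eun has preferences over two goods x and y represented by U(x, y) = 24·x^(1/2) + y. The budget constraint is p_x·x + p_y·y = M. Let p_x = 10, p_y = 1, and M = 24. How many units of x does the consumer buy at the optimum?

x* = 1.44

Set MRS = p_x/p_y: 12·x^(−1/2) = p_x/p_y.
Thus x* = (12·p_y/p_x)² — independent of M — with the rest of income spent on y.
Plugging in: x* = (12·1/10)² = 1.44.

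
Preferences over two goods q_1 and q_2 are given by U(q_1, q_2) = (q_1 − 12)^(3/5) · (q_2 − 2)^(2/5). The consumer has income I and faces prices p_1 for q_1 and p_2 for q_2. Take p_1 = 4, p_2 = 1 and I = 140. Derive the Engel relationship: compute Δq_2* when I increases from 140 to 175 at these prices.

Δq_2* = 14

This is Cobb-Douglas in (q_1−12, q_2−2): tangency gives 0.6·p_2·(q_2−2) = 0.4·p_1·(q_1−12).
After buying the subsistence bundle (12, 2), a share 0.6 of the remaining income goes to q_1: q_1* = 12 + 0.6·(I − 12p_1 − 2p_2)/p_1.
Discretionary income = 140 − 12·4 − 2·1 = 90; q_2* = 2 + 0.4·90/1 = 38.
At I' = 175: q_2* = 52. Change: 52 − 38 = 14.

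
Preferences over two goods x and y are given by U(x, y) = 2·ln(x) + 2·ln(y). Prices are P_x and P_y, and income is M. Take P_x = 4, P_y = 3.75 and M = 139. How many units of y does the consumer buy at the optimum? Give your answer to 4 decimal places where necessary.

Tangency: MRS = y/x = P_x/P_y.
Rearranging, P_y·y = P_x·x. Substituting into the budget gives P_x·x·(1 + 1) = M.
Demand: x*(P_x,P_y,M) = 0.5·M/P_x and y* = 0.5·M/P_y.
At P_x=4, P_y=3.75, M=139: y* = 0.5·139/3.75 = 18.5333.

y* = 18.5333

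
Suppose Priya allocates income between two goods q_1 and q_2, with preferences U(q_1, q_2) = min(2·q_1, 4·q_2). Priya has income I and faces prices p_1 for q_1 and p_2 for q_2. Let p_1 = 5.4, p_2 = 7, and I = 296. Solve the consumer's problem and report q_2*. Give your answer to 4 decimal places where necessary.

q_2* = 16.6292

With perfect complements, no substitution: consume in ratio q_1:q_2 = 4:2.
Budget: p_1·q_1 + p_2·(1/2)·q_1 = I, so (4·p_1 + 2·p_2)·q_1 = 4·I.
Demand: q_1*(p_1,p_2,I) = 4·I/(4·p_1 + 2·p_2), q_2* = 2·I/(4·p_1 + 2·p_2).
Here 4·5.4 + 2·7 = 35.6, giving q_2* = 16.6292.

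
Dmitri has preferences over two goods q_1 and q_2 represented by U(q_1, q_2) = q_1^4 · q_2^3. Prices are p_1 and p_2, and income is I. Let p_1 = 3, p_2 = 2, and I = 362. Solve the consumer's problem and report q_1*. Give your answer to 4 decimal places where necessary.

Tangency: MRS = (4/3)·q_2/q_1 = p_1/p_2.
Rearranging, p_2·q_2 = (3/4)·p_1·q_1. Substituting into the budget gives p_1·q_1·(1 + (3/4)) = I.
Demand: q_1*(p_1,p_2,I) = 4/7·I/p_1 and q_2* = 3/7·I/p_2.
At p_1=3, p_2=2, I=362: q_1* = 4/7·362/3 = 68.9524.

q_1* = 68.9524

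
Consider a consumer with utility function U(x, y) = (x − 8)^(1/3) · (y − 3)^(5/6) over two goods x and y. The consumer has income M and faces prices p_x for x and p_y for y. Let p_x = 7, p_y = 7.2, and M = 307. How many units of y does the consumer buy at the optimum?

This is Cobb-Douglas in (x−8, y−3): tangency gives 1/3·p_y·(y−3) = 5/6·p_x·(x−8).
Substituting into the budget: x* = 8 + 2/7·(M − 8·p_x − 3·p_y)/p_x, and y* = 3 + 5/7·(…)/p_y.
Discretionary income = 307 − 8·7 − 3·7.2 = 229.4; y* = 3 + 5/7·229.4/7.2 = 25.7579.

y* = 25.7579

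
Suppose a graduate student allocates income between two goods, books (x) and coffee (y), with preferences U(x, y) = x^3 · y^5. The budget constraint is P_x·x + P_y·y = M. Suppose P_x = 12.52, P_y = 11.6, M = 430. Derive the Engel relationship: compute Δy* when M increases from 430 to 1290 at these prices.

MU_x/MU_y = (3·y)/(5·x); tangency sets this equal to P_x/P_y.
So 3·P_y·y = 5·P_x·x; combined with the budget, a share 0.375 of income goes to x.
Demand: x*(P_x,P_y,M) = 0.375·M/P_x and y* = 0.625·M/P_y.
At P_x=12.52, P_y=11.6, M=430: y* = 0.625·430/11.6 = 23.1681.
At M' = 1290: y* = 69.5043. Change: 69.5043 − 23.1681 = 46.3362.

Δy* = 46.3362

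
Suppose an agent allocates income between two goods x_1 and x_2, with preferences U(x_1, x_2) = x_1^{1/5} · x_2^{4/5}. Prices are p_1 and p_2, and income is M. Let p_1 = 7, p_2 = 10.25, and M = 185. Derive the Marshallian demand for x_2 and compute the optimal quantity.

x_2* = 14.439

Tangency: MRS = (1/4)·x_2/x_1 = p_1/p_2.
Rearranging, p_2·x_2 = 4·p_1·x_1. Substituting into the budget gives p_1·x_1·(1 + 4) = M.
Demand: x_1*(p_1,p_2,M) = 0.2·M/p_1 and x_2* = 0.8·M/p_2.
At p_1=7, p_2=10.25, M=185: x_2* = 0.8·185/10.25 = 14.439.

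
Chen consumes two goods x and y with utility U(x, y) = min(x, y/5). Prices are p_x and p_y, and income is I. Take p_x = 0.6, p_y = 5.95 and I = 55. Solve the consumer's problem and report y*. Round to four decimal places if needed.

With perfect complements, no substitution: consume in ratio x:y = 1:5.
Budget: p_x·x + p_y·5·x = I, so (p_x + 5·p_y)·x = I.
Demand: x*(p_x,p_y,I) = I/(p_x + 5·p_y), y* = 5·I/(p_x + 5·p_y).
Here 0.6 + 5·5.95 = 30.35, giving y* = 9.061.

y* = 9.061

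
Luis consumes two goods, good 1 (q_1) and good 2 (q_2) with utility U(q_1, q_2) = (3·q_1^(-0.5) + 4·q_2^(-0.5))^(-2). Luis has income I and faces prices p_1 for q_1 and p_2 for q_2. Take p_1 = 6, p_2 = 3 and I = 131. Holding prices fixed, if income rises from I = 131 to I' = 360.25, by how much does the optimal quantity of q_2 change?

From the CES first-order condition, (3/4)·(q_2/q_1)^(1.5) = p_1/p_2.
Solve for the ratio: q_2/q_1 = [(4/3)·p_1/p_2]^(2/3).
With the ratio pinned down, the budget gives q_1* = I/(p_1 + p_2·(q_2/q_1)) and q_2* = (q_2/q_1)·q_1*.
Numerically q_2/q_1 = 1.922999, so q_1* = 131/(6 + 3·1.922999) = 11.1309 and q_2* = 1.922999·11.1309 = 21.4048.
At I' = 360.25: q_2* = 58.8632. Change: 58.8632 − 21.4048 = 37.4584.

Δq_2* = 37.4584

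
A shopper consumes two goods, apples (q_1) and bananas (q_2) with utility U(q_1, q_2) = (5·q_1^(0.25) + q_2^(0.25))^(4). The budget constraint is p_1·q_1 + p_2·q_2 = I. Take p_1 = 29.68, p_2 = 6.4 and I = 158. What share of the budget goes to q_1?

From the CES first-order condition, 5·(q_2/q_1)^(0.75) = p_1/p_2.
Hence q_2/q_1 = ((1/5)·p_1/p_2)^(1/(0.75)), i.e. raised to the 4/3 power.
Substitute q_2 = (q_2/q_1)·q_1 into the budget: q_1* = I/(p_1 + p_2·(q_2/q_1)).
Numerically q_2/q_1 = 0.904521, so q_1* = 158/(29.68 + 6.4·0.904521) = 4.4546 and q_2* = 0.904521·4.4546 = 4.0293.
Expenditure on q_1: 29.68·4.4546 = 132.2126; share = 0.8368.

share on q_1 = 0.8368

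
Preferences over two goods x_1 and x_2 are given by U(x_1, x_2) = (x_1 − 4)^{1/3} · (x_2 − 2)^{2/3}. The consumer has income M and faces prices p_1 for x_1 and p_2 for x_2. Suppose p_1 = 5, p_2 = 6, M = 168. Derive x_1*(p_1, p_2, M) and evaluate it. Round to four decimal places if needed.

x_1* = 13.0667

This is Cobb-Douglas in (x_1−4, x_2−2): tangency gives 1/3·p_2·(x_2−2) = 2/3·p_1·(x_1−4).
Substituting into the budget: x_1* = 4 + 1/3·(M − 4·p_1 − 2·p_2)/p_1, and x_2* = 2 + 2/3·(…)/p_2.
Discretionary income = 168 − 4·5 − 2·6 = 136; x_1* = 4 + 1/3·136/5 = 13.0667.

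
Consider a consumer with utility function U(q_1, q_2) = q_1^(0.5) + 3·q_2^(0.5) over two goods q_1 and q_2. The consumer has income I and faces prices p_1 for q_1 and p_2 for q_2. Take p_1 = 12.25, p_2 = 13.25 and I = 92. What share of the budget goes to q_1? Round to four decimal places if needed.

share on q_1 = 0.1073

Substitute q_2 = (q_2/q_1)·q_1 into the budget: q_1* = I/(p_1 + p_2·(q_2/q_1)).
Numerically q_2/q_1 = 7.692773, so q_1* = 92/(12.25 + 13.25·7.692773) = 0.8058 and q_2* = 7.692773·0.8058 = 6.1985.
Expenditure on q_1: 12.25·0.8058 = 9.8704; share = 0.1073.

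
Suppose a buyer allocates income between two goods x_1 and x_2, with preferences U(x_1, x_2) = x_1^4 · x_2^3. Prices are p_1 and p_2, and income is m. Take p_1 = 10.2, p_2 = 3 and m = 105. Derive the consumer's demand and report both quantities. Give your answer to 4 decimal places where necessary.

x_1* = 5.8824, x_2* = 15

Demand: x_1*(p_1,p_2,m) = 4/7·m/p_1 and x_2* = 3/7·m/p_2.
At p_1=10.2, p_2=3, m=105: x_1* = 4/7·105/10.2 = 5.8824, x_2* = 15.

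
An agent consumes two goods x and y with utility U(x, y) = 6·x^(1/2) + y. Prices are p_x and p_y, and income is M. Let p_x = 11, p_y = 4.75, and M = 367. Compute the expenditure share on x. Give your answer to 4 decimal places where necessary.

Plugging in: x* = (3·4.75/11)² = 1.6782, y* = 73.3768.
Expenditure on x: 11·1.6782 = 18.4602; share = 0.0503.

share on x = 0.0503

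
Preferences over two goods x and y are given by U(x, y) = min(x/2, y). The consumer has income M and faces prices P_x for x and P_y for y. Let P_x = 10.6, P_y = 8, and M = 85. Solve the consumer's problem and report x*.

x* = 5.8219

With perfect complements, no substitution: consume in ratio x:y = 2:1.
Budget: P_x·x + P_y·(1/2)·x = M, so (2·P_x + P_y)·x = 2·M.
Demand: x*(P_x,P_y,M) = 2·M/(2·P_x + P_y), y* = M/(2·P_x + P_y).
Here 2·10.6 + 8 = 29.2, giving x* = 5.8219.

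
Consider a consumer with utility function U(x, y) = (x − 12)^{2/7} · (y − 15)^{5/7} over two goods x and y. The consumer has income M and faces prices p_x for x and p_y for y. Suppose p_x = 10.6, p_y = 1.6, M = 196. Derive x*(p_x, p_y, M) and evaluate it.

x* = 13.2075

This is Cobb-Douglas in (x−12, y−15): tangency gives 2/7·p_y·(y−15) = 5/7·p_x·(x−12).
After buying the subsistence bundle (12, 15), a share 2/7 of the remaining income goes to x: x* = 12 + 2/7·(M − 12p_x − 15p_y)/p_x.
Discretionary income = 196 − 12·10.6 − 15·1.6 = 44.8; x* = 12 + 2/7·44.8/10.6 = 13.2075.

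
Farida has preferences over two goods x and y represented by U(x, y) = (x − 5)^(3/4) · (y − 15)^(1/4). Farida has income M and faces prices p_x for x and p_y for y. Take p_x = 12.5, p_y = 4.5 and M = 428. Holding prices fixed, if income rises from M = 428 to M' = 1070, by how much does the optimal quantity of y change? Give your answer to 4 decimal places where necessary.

Δy* = 35.6667

MRS = 3·(y−15)/(x−5). Tangency with p_x/p_y gives y−15 = (1/3)·(p_x/p_y)·(x−5).
Substituting into the budget: x* = 5 + 0.75·(M − 5·p_x − 15·p_y)/p_x, and y* = 15 + 0.25·(…)/p_y.
Discretionary income = 428 − 5·12.5 − 15·4.5 = 298; y* = 15 + 0.25·298/4.5 = 31.5556.
At M' = 1070: y* = 67.2222. Change: 67.2222 − 31.5556 = 35.6667.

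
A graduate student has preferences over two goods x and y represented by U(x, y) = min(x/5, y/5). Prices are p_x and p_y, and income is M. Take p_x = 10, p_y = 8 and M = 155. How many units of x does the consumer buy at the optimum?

x* = 8.6111

Leontief preferences: the optimum is at the kink where x/5 = y/5, i.e. y = x.
Budget: p_x·x + p_y·x = M, so (5·p_x + 5·p_y)·x = 5·M.
Demand: x*(p_x,p_y,M) = 5·M/(5·p_x + 5·p_y), y* = 5·M/(5·p_x + 5·p_y).
Here 5·10 + 5·8 = 90, giving x* = 8.6111.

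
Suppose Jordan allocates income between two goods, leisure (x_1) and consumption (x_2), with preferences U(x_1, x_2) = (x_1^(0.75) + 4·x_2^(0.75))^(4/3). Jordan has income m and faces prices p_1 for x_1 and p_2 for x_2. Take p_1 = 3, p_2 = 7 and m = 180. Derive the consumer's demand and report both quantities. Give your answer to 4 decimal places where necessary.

x_1* = 2.8367, x_2* = 24.4986

From the CES first-order condition, (1/4)·(x_2/x_1)^(0.25) = p_1/p_2.
Solve for the ratio: x_2/x_1 = [4·p_1/p_2]^(4).
Substitute x_2 = (x_2/x_1)·x_1 into the budget: x_1* = m/(p_1 + p_2·(x_2/x_1)).
Numerically x_2/x_1 = 8.636401, so x_1* = 180/(3 + 7·8.636401) = 2.8367 and x_2* = 8.636401·2.8367 = 24.4986.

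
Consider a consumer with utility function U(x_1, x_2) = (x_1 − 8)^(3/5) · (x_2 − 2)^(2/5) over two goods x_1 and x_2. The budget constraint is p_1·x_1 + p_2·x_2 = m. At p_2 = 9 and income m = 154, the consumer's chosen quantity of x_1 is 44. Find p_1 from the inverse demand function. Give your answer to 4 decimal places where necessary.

p_1 = 2

Let x_1' = x_1−8, x_2' = x_2−2. MRS = (3/2)·x_2'/x_1' = p_1/p_2.
After buying the subsistence bundle (8, 2), a share 0.6 of the remaining income goes to x_1: x_1* = 8 + 0.6·(m − 8p_1 − 2p_2)/p_1.
Set x_1* = 44 in the demand function and solve for p_1: p_1 = 2.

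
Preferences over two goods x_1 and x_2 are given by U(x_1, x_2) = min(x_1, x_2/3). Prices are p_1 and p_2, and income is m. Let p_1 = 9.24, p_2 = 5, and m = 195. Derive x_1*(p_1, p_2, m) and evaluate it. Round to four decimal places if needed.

Leontief preferences: the optimum is at the kink where x_1/1 = x_2/3, i.e. x_2 = 3·x_1.
Budget: p_1·x_1 + p_2·3·x_1 = m, so (p_1 + 3·p_2)·x_1 = m.
Demand: x_1*(p_1,p_2,m) = m/(p_1 + 3·p_2), x_2* = 3·m/(p_1 + 3·p_2).
Here 9.24 + 3·5 = 24.24, giving x_1* = 8.0446.

x_1* = 8.0446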